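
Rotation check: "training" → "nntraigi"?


Word: "training", Candidate: "nntraigi"
Method: check if candidate is substring of word+word
"trainingtraining" contains "nntraigi"? No
Is rotation = No


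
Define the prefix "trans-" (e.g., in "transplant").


Prefix: trans-
Example: transplant = trans- + plant
Meaning = across


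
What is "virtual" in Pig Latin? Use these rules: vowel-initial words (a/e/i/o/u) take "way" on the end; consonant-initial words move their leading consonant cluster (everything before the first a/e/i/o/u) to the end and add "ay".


Word: "virtual"
Starts with consonant(s) → move to end, add 'ay'
Consonant cluster: "v"
Pig Latin = "irtualvay"


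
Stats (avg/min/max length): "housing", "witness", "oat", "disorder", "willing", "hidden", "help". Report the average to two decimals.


Lengths: "housing"=7, "witness"=7, "oat"=3, "disorder"=8, "willing"=7, "hidden"=6, "help"=4
Sum = 42, Count = 7
Average = 42/7 = 6.00
= avg=6.00, min=3, max=8


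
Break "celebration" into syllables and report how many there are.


Word: "celebration"
Syllable breakdown: cel-e-bra-tion
Counting: 4 parts
= 4 syllables


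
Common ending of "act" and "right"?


Word 1: "act"
Word 2: "right"
Comparing from end:
  Pos -1: 't' == 't'
  Pos -2: 'c' != 'h' (stop)
LCS = "t" (length 1)


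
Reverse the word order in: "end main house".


Original: "end main house"
Words (1..n): end | main | house
Reversed (n..1): house | main | end
Result = "house main end"


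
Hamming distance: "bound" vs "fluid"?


Comparing character by character (same length = 5):
  Pos 0: 'b' vs 'f' !=
  Pos 1: 'o' vs 'l' !=
  Pos 2: 'u' vs 'u' =
  Pos 3: 'n' vs 'i' !=
  Pos 4: 'd' vs 'd' =
Hamming distance = 3


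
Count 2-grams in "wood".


Word: "wood" (length 4)
Number of 2-grams = length - 2 + 1 = 4 - 2 + 1
= 3


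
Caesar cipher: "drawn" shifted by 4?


Word: "drawn"
Shift: 4
Each letter → (letter + shift) mod 26:
  'd' (3) + 4 = 7 → 'h'
  'r' (17) + 4 = 21 → 'v'
  'a' (0) + 4 = 4 → 'e'
  'w' (22) + 4 = 0 → 'a'
  'n' (13) + 4 = 17 → 'r'
Result = "hvear"


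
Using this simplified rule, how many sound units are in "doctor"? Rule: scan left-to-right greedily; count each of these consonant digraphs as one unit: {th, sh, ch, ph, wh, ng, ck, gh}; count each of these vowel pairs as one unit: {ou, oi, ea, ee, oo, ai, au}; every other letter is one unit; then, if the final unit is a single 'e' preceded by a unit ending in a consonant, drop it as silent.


Word: "doctor" (6 letters)
Left-to-right scan:
  1. 'd' (letter)
  2. 'o' (letter)
  3. 'c' (letter)
  4. 't' (letter)
  5. 'o' (letter)
  6. 'r' (letter)
Units from scan: 6
Sound units = 6 units


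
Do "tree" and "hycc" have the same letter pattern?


Pattern of "tree": [0, 1, 2, 2]
Pattern of "hycc": [0, 1, 2, 2]
Patterns match
Same pattern = Yes


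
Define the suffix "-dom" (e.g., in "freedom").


Suffix: -dom
As in: freedom -> free + -dom
Meaning = state / realm


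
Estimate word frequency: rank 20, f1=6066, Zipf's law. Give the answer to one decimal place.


Zipf's law: f(r) = f(1) / r
f(1) = 6066
f(20) = 6066 / 20
= 303.3 occurrences


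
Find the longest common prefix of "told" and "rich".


Word 1: "told"
Word 2: "rich"
Comparing from start:
  Pos 0: 't' != 'r' (stop)
LCP = "" (length 0)


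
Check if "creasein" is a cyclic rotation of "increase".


Word: "increase", Candidate: "creasein"
Method: check if candidate is substring of word+word
"increaseincrease" contains "creasein"? Yes
Is rotation = Yes


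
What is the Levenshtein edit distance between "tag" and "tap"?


Word 1: "tag" (length 3)
Word 2: "tap" (length 3)
One optimal edit sequence (insert/delete/substitute each cost 1):
  1. keep 't'
  2. keep 'a'
  3. substitute 'g' -> 'p'  (+1)
Total edit operations: 1
Edit distance = 1


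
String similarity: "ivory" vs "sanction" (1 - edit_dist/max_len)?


Word 1: "ivory" (length 5)
Word 2: "sanction" (length 8)
One optimal edit sequence:
  1. insert 's'  (+1)
  2. insert 'a'  (+1)
  3. insert 'n'  (+1)
  4. substitute 'i' -> 'c'  (+1)
  5. substitute 'v' -> 't'  (+1)
  6. substitute 'o' -> 'i'  (+1)
  7. substitute 'r' -> 'o'  (+1)
  8. substitute 'y' -> 'n'  (+1)
Edit distance = 8
Max length = max(5, 8) = 8
Similarity = 1 - 8/8
= 0.0000


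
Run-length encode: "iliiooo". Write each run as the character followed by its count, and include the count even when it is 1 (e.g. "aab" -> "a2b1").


String: "iliiooo"
Scanning for consecutive runs:
  'i' x 1
  'l' x 1
  'i' x 2
  'o' x 3
RLE = "i1l1i2o3"


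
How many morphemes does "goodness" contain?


Word: "goodness"
Morphemes: good / -ness
Each morpheme carries meaning
= 2 morphemes


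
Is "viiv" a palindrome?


Word: "viiv"
Reversed: "viiv"
Forward == Backward? viiv == viiv
Palindrome = Yes


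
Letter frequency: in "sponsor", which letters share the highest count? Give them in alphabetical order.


Word: "sponsor"
Letter counts:
  'n': 1
  'o': 2
  'p': 1
  'r': 1
  's': 2
Maximum count = 2
Most frequent = 'o', 's' (2 times each)


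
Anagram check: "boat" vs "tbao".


Word 1: "boat" → sorted: abot
Word 2: "tbao" → sorted: abot
Same letters? abot == abot
Anagram = Yes


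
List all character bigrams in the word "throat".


Word: "throat" (length 6)
Number of bigrams = 6 - 2 + 1 = 5
  Position 0: "th"
  Position 1: "hr"
  Position 2: "ro"
  Position 3: "oa"
  Position 4: "at"
Bigrams = "th", "hr", "ro", "oa", "at"


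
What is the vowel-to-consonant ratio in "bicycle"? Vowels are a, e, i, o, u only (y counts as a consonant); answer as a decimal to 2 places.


Word: "bicycle"
Vowels (a,e,i,o,u): 2
Consonants: 5
Ratio = 2/5
= 0.40


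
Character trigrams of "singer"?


Word: "singer" (length 6)
Number of trigrams = 6 - 3 + 1 = 4
  Position 0: "sin"
  Position 1: "ing"
  Position 2: "nge"
  Position 3: "ger"
Trigrams = "sin", "ing", "nge", "ger"


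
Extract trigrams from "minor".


Word: "minor" (length 5)
Number of trigrams = 5 - 3 + 1 = 3
  Position 0: "min"
  Position 1: "ino"
  Position 2: "nor"
Trigrams = "min", "ino", "nor"


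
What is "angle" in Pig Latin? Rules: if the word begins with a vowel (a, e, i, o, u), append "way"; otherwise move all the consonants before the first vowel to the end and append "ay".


Word: "angle"
Starts with vowel → add 'way'
Pig Latin = "angleway"


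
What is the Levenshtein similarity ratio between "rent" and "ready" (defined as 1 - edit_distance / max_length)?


Word 1: "rent" (length 4)
Word 2: "ready" (length 5)
One optimal edit sequence:
  1. keep 'r'
  2. keep 'e'
  3. insert 'a'  (+1)
  4. substitute 'n' -> 'd'  (+1)
  5. substitute 't' -> 'y'  (+1)
Edit distance = 3
Max length = max(4, 5) = 5
Similarity = 1 - 3/5
= 0.4000


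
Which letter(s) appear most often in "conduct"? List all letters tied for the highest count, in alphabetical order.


Word: "conduct"
Letter counts:
  'c': 2
  'd': 1
  'n': 1
  'o': 1
  't': 1
  'u': 1
Maximum count = 2
Most frequent = 'c' (2 times each)


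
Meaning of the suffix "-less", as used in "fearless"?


Suffix: -less
Example: fearless (fear + -less)
Meaning = without


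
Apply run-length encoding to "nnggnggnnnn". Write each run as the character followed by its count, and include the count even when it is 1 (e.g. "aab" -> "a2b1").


String: "nnggnggnnnn"
Scanning for consecutive runs:
  'n' x 2
  'g' x 2
  'n' x 1
  'g' x 2
  'n' x 4
RLE = "n2g2n1g2n4"


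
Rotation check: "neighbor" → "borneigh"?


Word: "neighbor", Candidate: "borneigh"
Method: check if candidate is substring of word+word
"neighborneighbor" contains "borneigh"? Yes
Is rotation = Yes


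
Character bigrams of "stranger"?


Word: "stranger" (length 8)
Number of bigrams = 8 - 2 + 1 = 7
  Position 0: "st"
  Position 1: "tr"
  Position 2: "ra"
  Position 3: "an"
  Position 4: "ng"
  Position 5: "ge"
  Position 6: "er"
Bigrams = "st", "tr", "ra", "an", "ng", "ge", "er"


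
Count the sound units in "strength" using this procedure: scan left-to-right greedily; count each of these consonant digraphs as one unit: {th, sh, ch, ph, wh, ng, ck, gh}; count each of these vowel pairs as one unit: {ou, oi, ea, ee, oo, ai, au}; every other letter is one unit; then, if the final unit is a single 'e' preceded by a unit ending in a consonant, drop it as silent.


Word: "strength" (8 letters)
Left-to-right scan:
  1. 's' (letter)
  2. 't' (letter)
  3. 'r' (letter)
  4. 'e' (letter)
  5. 'ng' (digraph)
  6. 'th' (digraph)
Units from scan: 6
Sound units = 6 units


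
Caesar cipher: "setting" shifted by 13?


Word: "setting"
Shift: 13
Each letter → (letter + shift) mod 26:
  's' (18) + 13 = 5 → 'f'
  'e' (4) + 13 = 17 → 'r'
  't' (19) + 13 = 6 → 'g'
  't' (19) + 13 = 6 → 'g'
  'i' (8) + 13 = 21 → 'v'
  'n' (13) + 13 = 0 → 'a'
  'g' (6) + 13 = 19 → 't'
Result = "frggvat"


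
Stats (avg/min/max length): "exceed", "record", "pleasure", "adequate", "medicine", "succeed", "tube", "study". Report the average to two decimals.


Lengths: "exceed"=6, "record"=6, "pleasure"=8, "adequate"=8, "medicine"=8, "succeed"=7, "tube"=4, "study"=5
Sum = 52, Count = 8
Average = 52/8 = 6.50
= avg=6.50, min=4, max=8


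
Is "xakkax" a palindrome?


Word: "xakkax"
Reversed: "xakkax"
Forward == Backward? xakkax == xakkax
Palindrome = Yes


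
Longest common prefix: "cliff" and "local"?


Word 1: "cliff"
Word 2: "local"
Comparing from start:
  Pos 0: 'c' != 'l' (stop)
LCP = "" (length 0)


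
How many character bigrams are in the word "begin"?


Word: "begin" (length 5)
Number of 2-grams = length - 2 + 1 = 5 - 2 + 1
= 4


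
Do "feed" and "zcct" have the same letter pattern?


Pattern of "feed": [0, 1, 1, 2]
Pattern of "zcct": [0, 1, 1, 2]
Patterns match
Same pattern = Yes


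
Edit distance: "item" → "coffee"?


Word 1: "item" (length 4)
Word 2: "coffee" (length 6)
One optimal edit sequence (insert/delete/substitute each cost 1):
  1. insert 'c'  (+1)
  2. insert 'o'  (+1)
  3. substitute 'i' -> 'f'  (+1)
  4. substitute 't' -> 'f'  (+1)
  5. keep 'e'
  6. substitute 'm' -> 'e'  (+1)
Total edit operations: 5
Edit distance = 5


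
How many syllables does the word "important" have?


Word: "important"
Syllable breakdown: im / por / tant
Counting: 3 parts
= 3 syllables


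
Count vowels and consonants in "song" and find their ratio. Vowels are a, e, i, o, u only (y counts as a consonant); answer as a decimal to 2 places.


Word: "song"
Vowels (a,e,i,o,u): 1
Consonants: 3
Ratio = 1/3
= 0.33


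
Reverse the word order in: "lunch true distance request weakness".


Original: "lunch true distance request weakness"
Words (1..n): lunch | true | distance | request | weakness
Reversed (n..1): weakness | request | distance | true | lunch
Result = "weakness request distance true lunch"


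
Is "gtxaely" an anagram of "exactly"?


Word 1: "exactly" → sorted: aceltxy
Word 2: "gtxaely" → sorted: aegltxy
Same letters? aceltxy != aegltxy
Anagram = No


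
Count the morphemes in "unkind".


Word: "unkind"
Morphemes: un- + kind
Each morpheme carries meaning
= 2 morphemes


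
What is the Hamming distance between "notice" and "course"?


Comparing character by character (same length = 6):
  Pos 0: 'n' vs 'c' !=
  Pos 1: 'o' vs 'o' =
  Pos 2: 't' vs 'u' !=
  Pos 3: 'i' vs 'r' !=
  Pos 4: 'c' vs 's' !=
  Pos 5: 'e' vs 'e' =
Hamming distance = 4


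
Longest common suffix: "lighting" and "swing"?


Word 1: "lighting"
Word 2: "swing"
Comparing from end:
  Pos -1: 'g' == 'g'
  Pos -2: 'n' == 'n'
  Pos -3: 'i' == 'i'
  Pos -4: 't' != 'w' (stop)
LCS = "ing" (length 3)


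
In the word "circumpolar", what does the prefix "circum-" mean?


Prefix: circum-
As in: circumpolar -> circum- + polar
Meaning = around


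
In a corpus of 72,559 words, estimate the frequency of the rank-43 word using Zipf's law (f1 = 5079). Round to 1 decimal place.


Zipf's law: f(r) = f(1) / r
f(1) = 5079
f(43) = 5079 / 43
= 118.1 occurrences


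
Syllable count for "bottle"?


Word: "bottle"
Syllable breakdown: bot | tle
Counting: 2 parts
= 2 syllables


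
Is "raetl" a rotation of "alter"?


Word: "alter", Candidate: "raetl"
Method: check if candidate is substring of word+word
"alteralter" contains "raetl"? No
Is rotation = No


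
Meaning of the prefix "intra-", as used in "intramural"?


Prefix: intra-
Example: intramural = intra- + mural
Meaning = within


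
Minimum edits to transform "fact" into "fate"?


Word 1: "fact" (length 4)
Word 2: "fate" (length 4)
One optimal edit sequence (insert/delete/substitute each cost 1):
  1. keep 'f'
  2. keep 'a'
  3. substitute 'c' -> 't'  (+1)
  4. substitute 't' -> 'e'  (+1)
Total edit operations: 2
Edit distance = 2


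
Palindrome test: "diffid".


Word: "diffid"
Reversed: "diffid"
Forward == Backward? diffid == diffid
Palindrome = Yes


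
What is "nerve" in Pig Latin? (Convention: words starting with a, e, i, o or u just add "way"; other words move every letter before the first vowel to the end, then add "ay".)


Word: "nerve"
Starts with consonant(s) → move to end, add 'ay'
Consonant cluster: "n"
Pig Latin = "ervenay"


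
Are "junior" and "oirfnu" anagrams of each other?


Word 1: "junior" → sorted: ijnoru
Word 2: "oirfnu" → sorted: finoru
Same letters? ijnoru != finoru
Anagram = No


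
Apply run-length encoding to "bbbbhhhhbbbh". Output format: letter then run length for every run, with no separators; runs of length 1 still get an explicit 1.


String: "bbbbhhhhbbbh"
Scanning for consecutive runs:
  'b' x 4
  'h' x 4
  'b' x 3
  'h' x 1
RLE = "b4h4b3h1"


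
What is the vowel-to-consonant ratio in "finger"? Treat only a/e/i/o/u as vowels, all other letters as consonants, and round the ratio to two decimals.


Word: "finger"
Vowels (a,e,i,o,u): 2
Consonants: 4
Ratio = 2/4
= 0.50


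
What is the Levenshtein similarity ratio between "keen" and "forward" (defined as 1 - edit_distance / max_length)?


Word 1: "keen" (length 4)
Word 2: "forward" (length 7)
One optimal edit sequence:
  1. insert 'f'  (+1)
  2. insert 'o'  (+1)
  3. insert 'r'  (+1)
  4. substitute 'k' -> 'w'  (+1)
  5. substitute 'e' -> 'a'  (+1)
  6. substitute 'e' -> 'r'  (+1)
  7. substitute 'n' -> 'd'  (+1)
Edit distance = 7
Max length = max(4, 7) = 7
Similarity = 1 - 7/7
= 0.0000


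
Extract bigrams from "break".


Word: "break" (length 5)
Number of bigrams = 5 - 2 + 1 = 4
  Position 0: "br"
  Position 1: "re"
  Position 2: "ea"
  Position 3: "ak"
Bigrams = "br", "re", "ea", "ak"


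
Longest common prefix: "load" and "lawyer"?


Word 1: "load"
Word 2: "lawyer"
Comparing from start:
  Pos 0: 'l' == 'l'
  Pos 1: 'o' != 'a' (stop)
LCP = "l" (length 1)


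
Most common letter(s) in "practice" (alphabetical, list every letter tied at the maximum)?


Word: "practice"
Letter counts:
  'a': 1
  'c': 2
  'e': 1
  'i': 1
  'p': 1
  'r': 1
  't': 1
Maximum count = 2
Most frequent = 'c' (2 times each)


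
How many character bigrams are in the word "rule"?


Word: "rule" (length 4)
Number of 2-grams = length - 2 + 1 = 4 - 2 + 1
= 3


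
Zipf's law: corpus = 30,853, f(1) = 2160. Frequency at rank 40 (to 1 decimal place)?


Zipf's law: f(r) = f(1) / r
f(1) = 2160
f(40) = 2160 / 40
= 54.0 occurrences


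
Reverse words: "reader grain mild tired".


Original: "reader grain mild tired"
Words (1..n): reader | grain | mild | tired
Reversed (n..1): tired | mild | grain | reader
Result = "tired mild grain reader"


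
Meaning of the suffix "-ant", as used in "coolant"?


Suffix: -ant
Example: coolant (cool + -ant)
Meaning = one who / that which


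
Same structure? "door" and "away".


Pattern of "door": [0, 1, 1, 2]
Pattern of "away": [0, 1, 0, 2]
Patterns do not match
Same pattern = No


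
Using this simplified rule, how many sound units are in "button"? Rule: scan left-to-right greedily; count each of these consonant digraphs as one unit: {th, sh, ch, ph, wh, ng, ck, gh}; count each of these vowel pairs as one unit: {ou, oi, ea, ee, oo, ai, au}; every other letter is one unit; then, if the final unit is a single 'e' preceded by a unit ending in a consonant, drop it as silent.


Word: "button" (6 letters)
Left-to-right scan:
  [1] 'b' (letter)
  [2] 'u' (letter)
  [3] 't' (letter)
  [4] 't' (letter)
  [5] 'o' (letter)
  [6] 'n' (letter)
Units from scan: 6
Sound units = 6 units


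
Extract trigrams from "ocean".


Word: "ocean" (length 5)
Number of trigrams = 5 - 3 + 1 = 3
  Position 0: "oce"
  Position 1: "cea"
  Position 2: "ean"
Trigrams = "oce", "cea", "ean"


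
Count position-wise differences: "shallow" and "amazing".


Comparing character by character (same length = 7):
  Pos 0: 's' vs 'a' !=
  Pos 1: 'h' vs 'm' !=
  Pos 2: 'a' vs 'a' =
  Pos 3: 'l' vs 'z' !=
  Pos 4: 'l' vs 'i' !=
  Pos 5: 'o' vs 'n' !=
  Pos 6: 'w' vs 'g' !=
Hamming distance = 6


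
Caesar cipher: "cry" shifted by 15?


Word: "cry"
Shift: 15
Each letter → (letter + shift) mod 26:
  'c' (2) + 15 = 17 → 'r'
  'r' (17) + 15 = 6 → 'g'
  'y' (24) + 15 = 13 → 'n'
Result = "rgn"


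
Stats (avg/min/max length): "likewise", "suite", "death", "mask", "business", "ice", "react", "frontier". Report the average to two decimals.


Lengths: "likewise"=8, "suite"=5, "death"=5, "mask"=4, "business"=8, "ice"=3, "react"=5, "frontier"=8
Sum = 46, Count = 8
Average = 46/8 = 5.75
= avg=5.75, min=3, max=8


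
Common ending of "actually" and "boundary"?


Word 1: "actually"
Word 2: "boundary"
Comparing from end:
  Pos -1: 'y' == 'y'
  Pos -2: 'l' != 'r' (stop)
LCS = "y" (length 1)


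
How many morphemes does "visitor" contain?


Word: "visitor"
Morphemes: visit | -or
Each morpheme carries meaning
= 2 morphemes


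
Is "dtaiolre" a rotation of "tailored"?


Word: "tailored", Candidate: "dtaiolre"
Method: check if candidate is substring of word+word
"tailoredtailored" contains "dtaiolre"? No
Is rotation = No


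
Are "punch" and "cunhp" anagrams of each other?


Word 1: "punch" → sorted: chnpu
Word 2: "cunhp" → sorted: chnpu
Same letters? chnpu == chnpu
Anagram = Yes


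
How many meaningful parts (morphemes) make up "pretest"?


Word: "pretest"
Morphemes: pre- | test
Each morpheme carries meaning
= 2 morphemes


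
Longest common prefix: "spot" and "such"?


Word 1: "spot"
Word 2: "such"
Comparing from start:
  Pos 0: 's' == 's'
  Pos 1: 'p' != 'u' (stop)
LCP = "s" (length 1)


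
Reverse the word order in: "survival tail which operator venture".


Original: "survival tail which operator venture"
Words (1..n): survival | tail | which | operator | venture
Reversed (n..1): venture | operator | which | tail | survival
Result = "venture operator which tail survival"


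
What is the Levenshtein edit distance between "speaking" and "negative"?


Word 1: "speaking" (length 8)
Word 2: "negative" (length 8)
One optimal edit sequence (insert/delete/substitute each cost 1):
  1. substitute 's' -> 'n'  (+1)
  2. substitute 'p' -> 'e'  (+1)
  3. substitute 'e' -> 'g'  (+1)
  4. keep 'a'
  5. substitute 'k' -> 't'  (+1)
  6. keep 'i'
  7. substitute 'n' -> 'v'  (+1)
  8. substitute 'g' -> 'e'  (+1)
Total edit operations: 6
Edit distance = 6


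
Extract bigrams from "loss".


Word: "loss" (length 4)
Number of bigrams = 4 - 2 + 1 = 3
  Position 0: "lo"
  Position 1: "os"
  Position 2: "ss"
Bigrams = "lo", "os", "ss"


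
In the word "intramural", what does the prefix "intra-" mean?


Prefix: intra-
Example: intramural = intra- + mural
Meaning = within


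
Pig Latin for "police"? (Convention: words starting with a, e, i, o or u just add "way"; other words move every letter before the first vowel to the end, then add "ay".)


Word: "police"
Starts with consonant(s) → move to end, add 'ay'
Consonant cluster: "p"
Pig Latin = "olicepay"


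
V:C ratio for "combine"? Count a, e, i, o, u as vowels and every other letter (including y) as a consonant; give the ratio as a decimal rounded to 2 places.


Word: "combine"
Vowels (a,e,i,o,u): 3
Consonants: 4
Ratio = 3/4
= 0.75


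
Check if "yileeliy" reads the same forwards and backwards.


Word: "yileeliy"
Reversed: "yileeliy"
Forward == Backward? yileeliy == yileeliy
Palindrome = Yes


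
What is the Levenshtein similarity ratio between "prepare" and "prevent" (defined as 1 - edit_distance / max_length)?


Word 1: "prepare" (length 7)
Word 2: "prevent" (length 7)
One optimal edit sequence:
  1. keep 'p'
  2. keep 'r'
  3. keep 'e'
  4. substitute 'p' -> 'v'  (+1)
  5. substitute 'a' -> 'e'  (+1)
  6. substitute 'r' -> 'n'  (+1)
  7. substitute 'e' -> 't'  (+1)
Edit distance = 4
Max length = max(7, 7) = 7
Similarity = 1 - 4/7
= 0.4286


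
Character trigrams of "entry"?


Word: "entry" (length 5)
Number of trigrams = 5 - 3 + 1 = 3
  Position 0: "ent"
  Position 1: "ntr"
  Position 2: "try"
Trigrams = "ent", "ntr", "try"


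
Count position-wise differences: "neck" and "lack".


Comparing character by character (same length = 4):
  Pos 0: 'n' vs 'l' !=
  Pos 1: 'e' vs 'a' !=
  Pos 2: 'c' vs 'c' =
  Pos 3: 'k' vs 'k' =
Hamming distance = 2


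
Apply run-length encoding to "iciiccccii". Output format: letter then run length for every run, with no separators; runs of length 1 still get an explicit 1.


String: "iciiccccii"
Scanning for consecutive runs:
  'i' x 1
  'c' x 1
  'i' x 2
  'c' x 4
  'i' x 2
RLE = "i1c1i2c4i2"


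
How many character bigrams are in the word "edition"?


Word: "edition" (length 7)
Number of 2-grams = length - 2 + 1 = 7 - 2 + 1
= 6


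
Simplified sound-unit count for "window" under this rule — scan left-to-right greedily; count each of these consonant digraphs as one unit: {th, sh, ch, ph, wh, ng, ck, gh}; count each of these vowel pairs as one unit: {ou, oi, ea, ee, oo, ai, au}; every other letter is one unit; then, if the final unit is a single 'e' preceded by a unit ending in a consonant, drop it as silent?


Word: "window" (6 letters)
Left-to-right scan:
  1. 'w' (letter)
  2. 'i' (letter)
  3. 'n' (letter)
  4. 'd' (letter)
  5. 'o' (letter)
  6. 'w' (letter)
Units from scan: 6
Sound units = 6 units


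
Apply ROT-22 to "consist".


Word: "consist"
Shift: 22
Each letter → (letter + shift) mod 26:
  'c' (2) + 22 = 24 → 'y'
  'o' (14) + 22 = 10 → 'k'
  'n' (13) + 22 = 9 → 'j'
  's' (18) + 22 = 14 → 'o'
  'i' (8) + 22 = 4 → 'e'
  's' (18) + 22 = 14 → 'o'
  't' (19) + 22 = 15 → 'p'
Result = "ykjoeop"


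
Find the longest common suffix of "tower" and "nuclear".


Word 1: "tower"
Word 2: "nuclear"
Comparing from end:
  Pos -1: 'r' == 'r'
  Pos -2: 'e' != 'a' (stop)
LCS = "r" (length 1)


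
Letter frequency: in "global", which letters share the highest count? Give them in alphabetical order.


Word: "global"
Letter counts:
  'a': 1
  'b': 1
  'g': 1
  'l': 2
  'o': 1
Maximum count = 2
Most frequent = 'l' (2 times each)


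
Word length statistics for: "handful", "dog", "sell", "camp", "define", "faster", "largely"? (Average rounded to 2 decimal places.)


Lengths: "handful"=7, "dog"=3, "sell"=4, "camp"=4, "define"=6, "faster"=6, "largely"=7
Sum = 37, Count = 7
Average = 37/7 = 5.29
= avg=5.29, min=3, max=7


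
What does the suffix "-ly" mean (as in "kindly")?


Suffix: -ly
As in: kindly -> kind + -ly
Meaning = in a manner


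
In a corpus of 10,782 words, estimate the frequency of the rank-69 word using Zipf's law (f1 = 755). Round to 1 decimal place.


Zipf's law: f(r) = f(1) / r
f(1) = 755
f(69) = 755 / 69
= 10.9 occurrences


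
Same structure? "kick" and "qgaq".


Pattern of "kick": [0, 1, 2, 0]
Pattern of "qgaq": [0, 1, 2, 0]
Patterns match
Same pattern = Yes


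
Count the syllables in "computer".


Word: "computer"
Syllable breakdown: com / pu / ter
Counting: 3 parts
= 3 syllables


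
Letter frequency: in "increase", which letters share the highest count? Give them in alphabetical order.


Word: "increase"
Letter counts:
  'a': 1
  'c': 1
  'e': 2
  'i': 1
  'n': 1
  'r': 1
  's': 1
Maximum count = 2
Most frequent = 'e' (2 times each)


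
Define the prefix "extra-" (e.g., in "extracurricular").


Prefix: extra-
Example: extracurricular (extra- + curricular)
Meaning = beyond


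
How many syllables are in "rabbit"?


Word: "rabbit"
Syllable breakdown: rab-bit
Counting: 2 parts
= 2 syllables


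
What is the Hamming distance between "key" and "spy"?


Comparing character by character (same length = 3):
  Pos 0: 'k' vs 's' !=
  Pos 1: 'e' vs 'p' !=
  Pos 2: 'y' vs 'y' =
Hamming distance = 2


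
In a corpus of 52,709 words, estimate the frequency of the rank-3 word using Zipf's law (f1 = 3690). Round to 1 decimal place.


Zipf's law: f(r) = f(1) / r
f(1) = 3690
f(3) = 3690 / 3
= 1230.0 occurrences


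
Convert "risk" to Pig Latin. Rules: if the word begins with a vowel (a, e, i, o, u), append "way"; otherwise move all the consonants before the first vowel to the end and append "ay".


Word: "risk"
Starts with consonant(s) → move to end, add 'ay'
Consonant cluster: "r"
Pig Latin = "iskray"


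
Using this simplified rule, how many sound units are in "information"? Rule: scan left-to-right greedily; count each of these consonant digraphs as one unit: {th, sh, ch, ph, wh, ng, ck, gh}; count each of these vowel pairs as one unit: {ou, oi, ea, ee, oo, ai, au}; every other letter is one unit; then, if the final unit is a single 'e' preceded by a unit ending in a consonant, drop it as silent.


Word: "information" (11 letters)
Left-to-right scan:
  (1) 'i' (letter)
  (2) 'n' (letter)
  (3) 'f' (letter)
  (4) 'o' (letter)
  (5) 'r' (letter)
  (6) 'm' (letter)
  (7) 'a' (letter)
  (8) 't' (letter)
  (9) 'i' (letter)
  (10) 'o' (letter)
  (11) 'n' (letter)
Units from scan: 11
Sound units = 11 units


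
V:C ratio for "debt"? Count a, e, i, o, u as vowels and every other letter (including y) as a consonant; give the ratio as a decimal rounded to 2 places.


Word: "debt"
Vowels (a,e,i,o,u): 1
Consonants: 3
Ratio = 1/3
= 0.33


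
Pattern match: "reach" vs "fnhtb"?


Pattern of "reach": [0, 1, 2, 3, 4]
Pattern of "fnhtb": [0, 1, 2, 3, 4]
Patterns match
Same pattern = Yes


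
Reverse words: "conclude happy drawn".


Original: "conclude happy drawn"
Words (1..n): conclude | happy | drawn
Reversed (n..1): drawn | happy | conclude
Result = "drawn happy conclude"


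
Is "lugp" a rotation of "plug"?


Word: "plug", Candidate: "lugp"
Method: check if candidate is substring of word+word
"plugplug" contains "lugp"? Yes
Is rotation = Yes


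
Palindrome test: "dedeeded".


Word: "dedeeded"
Reversed: "dedeeded"
Forward == Backward? dedeeded == dedeeded
Palindrome = Yes


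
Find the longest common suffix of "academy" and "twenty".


Word 1: "academy"
Word 2: "twenty"
Comparing from end:
  Pos -1: 'y' == 'y'
  Pos -2: 'm' != 't' (stop)
LCS = "y" (length 1)


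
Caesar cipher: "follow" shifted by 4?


Word: "follow"
Shift: 4
Each letter → (letter + shift) mod 26:
  'f' (5) + 4 = 9 → 'j'
  'o' (14) + 4 = 18 → 's'
  'l' (11) + 4 = 15 → 'p'
  'l' (11) + 4 = 15 → 'p'
  'o' (14) + 4 = 18 → 's'
  'w' (22) + 4 = 0 → 'a'
Result = "jsppsa"


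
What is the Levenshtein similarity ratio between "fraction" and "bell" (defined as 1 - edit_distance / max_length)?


Word 1: "fraction" (length 8)
Word 2: "bell" (length 4)
One optimal edit sequence:
  1. delete 'f'  (+1)
  2. delete 'r'  (+1)
  3. delete 'a'  (+1)
  4. delete 'c'  (+1)
  5. substitute 't' -> 'b'  (+1)
  6. substitute 'i' -> 'e'  (+1)
  7. substitute 'o' -> 'l'  (+1)
  8. substitute 'n' -> 'l'  (+1)
Edit distance = 8
Max length = max(8, 4) = 8
Similarity = 1 - 8/8
= 0.0000


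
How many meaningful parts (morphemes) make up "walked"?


Word: "walked"
Morphemes: walk | -ed
Each morpheme carries meaning
= 2 morphemes


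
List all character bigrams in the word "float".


Word: "float" (length 5)
Number of bigrams = 5 - 2 + 1 = 4
  Position 0: "fl"
  Position 1: "lo"
  Position 2: "oa"
  Position 3: "at"
Bigrams = "fl", "lo", "oa", "at"


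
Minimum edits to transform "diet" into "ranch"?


Word 1: "diet" (length 4)
Word 2: "ranch" (length 5)
One optimal edit sequence (insert/delete/substitute each cost 1):
  1. insert 'r'  (+1)
  2. substitute 'd' -> 'a'  (+1)
  3. substitute 'i' -> 'n'  (+1)
  4. substitute 'e' -> 'c'  (+1)
  5. substitute 't' -> 'h'  (+1)
Total edit operations: 5
Edit distance = 5


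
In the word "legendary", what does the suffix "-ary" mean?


Suffix: -ary
Example: legendary (legend + -ary)
Meaning = relating to


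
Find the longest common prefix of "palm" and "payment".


Word 1: "palm"
Word 2: "payment"
Comparing from start:
  Pos 0: 'p' == 'p'
  Pos 1: 'a' == 'a'
  Pos 2: 'l' != 'y' (stop)
LCP = "pa" (length 2)


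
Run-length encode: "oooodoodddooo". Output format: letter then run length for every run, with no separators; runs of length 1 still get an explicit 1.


String: "oooodoodddooo"
Scanning for consecutive runs:
  'o' x 4
  'd' x 1
  'o' x 2
  'd' x 3
  'o' x 3
RLE = "o4d1o2d3o3"


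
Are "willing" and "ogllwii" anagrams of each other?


Word 1: "willing" → sorted: giillnw
Word 2: "ogllwii" → sorted: giillow
Same letters? giillnw != giillow
Anagram = No


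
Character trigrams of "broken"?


Word: "broken" (length 6)
Number of trigrams = 6 - 3 + 1 = 4
  Position 0: "bro"
  Position 1: "rok"
  Position 2: "oke"
  Position 3: "ken"
Trigrams = "bro", "rok", "oke", "ken"


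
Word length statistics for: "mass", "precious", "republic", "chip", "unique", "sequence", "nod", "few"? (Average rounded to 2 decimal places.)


Lengths: "mass"=4, "precious"=8, "republic"=8, "chip"=4, "unique"=6, "sequence"=8, "nod"=3, "few"=3
Sum = 44, Count = 8
Average = 44/8 = 5.50
= avg=5.50, min=3, max=8


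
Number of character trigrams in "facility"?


Word: "facility" (length 8)
Number of 3-grams = length - 3 + 1 = 8 - 3 + 1
= 6


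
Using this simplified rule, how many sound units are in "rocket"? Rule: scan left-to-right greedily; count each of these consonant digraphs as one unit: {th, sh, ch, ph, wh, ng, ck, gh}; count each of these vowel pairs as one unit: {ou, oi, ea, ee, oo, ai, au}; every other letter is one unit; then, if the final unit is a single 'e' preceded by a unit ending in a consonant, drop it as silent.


Word: "rocket" (6 letters)
Left-to-right scan:
  [1] 'r' (letter)
  [2] 'o' (letter)
  [3] 'ck' (digraph)
  [4] 'e' (letter)
  [5] 't' (letter)
Units from scan: 5
Sound units = 5 units


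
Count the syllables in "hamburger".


Word: "hamburger"
Syllable breakdown: ham · bur · ger
Counting: 3 parts
= 3 syllables


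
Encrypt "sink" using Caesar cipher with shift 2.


Word: "sink"
Shift: 2
Each letter → (letter + shift) mod 26:
  's' (18) + 2 = 20 → 'u'
  'i' (8) + 2 = 10 → 'k'
  'n' (13) + 2 = 15 → 'p'
  'k' (10) + 2 = 12 → 'm'
Result = "ukpm"


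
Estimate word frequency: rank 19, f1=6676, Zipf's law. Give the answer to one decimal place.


Zipf's law: f(r) = f(1) / r
f(1) = 6676
f(19) = 6676 / 19
= 351.4 occurrences


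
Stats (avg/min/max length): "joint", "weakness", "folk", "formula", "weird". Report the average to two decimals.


Lengths: "joint"=5, "weakness"=8, "folk"=4, "formula"=7, "weird"=5
Sum = 29, Count = 5
Average = 29/5 = 5.80
= avg=5.80, min=4, max=8


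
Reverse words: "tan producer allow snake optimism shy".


Original: "tan producer allow snake optimism shy"
Words (1..n): tan | producer | allow | snake | optimism | shy
Reversed (n..1): shy | optimism | snake | allow | producer | tan
Result = "shy optimism snake allow producer tan"


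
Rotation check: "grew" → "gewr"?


Word: "grew", Candidate: "gewr"
Method: check if candidate is substring of word+word
"grewgrew" contains "gewr"? No
Is rotation = No


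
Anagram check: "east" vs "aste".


Word 1: "east" → sorted: aest
Word 2: "aste" → sorted: aest
Same letters? aest == aest
Anagram = Yes


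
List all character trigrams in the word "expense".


Word: "expense" (length 7)
Number of trigrams = 7 - 3 + 1 = 5
  Position 0: "exp"
  Position 1: "xpe"
  Position 2: "pen"
  Position 3: "ens"
  Position 4: "nse"
Trigrams = "exp", "xpe", "pen", "ens", "nse"


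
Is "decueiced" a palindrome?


Word: "decueiced"
Reversed: "decieuced"
Forward == Backward? decueiced != decieuced
Palindrome = No


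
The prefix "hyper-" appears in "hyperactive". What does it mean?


Prefix: hyper-
As in: hyperactive -> hyper- + active
Meaning = over / excessive


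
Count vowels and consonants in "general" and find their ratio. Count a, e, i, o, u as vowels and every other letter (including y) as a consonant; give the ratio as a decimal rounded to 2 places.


Word: "general"
Vowels (a,e,i,o,u): 3
Consonants: 4
Ratio = 3/4
= 0.75


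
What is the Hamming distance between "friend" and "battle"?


Comparing character by character (same length = 6):
  Pos 0: 'f' vs 'b' !=
  Pos 1: 'r' vs 'a' !=
  Pos 2: 'i' vs 't' !=
  Pos 3: 'e' vs 't' !=
  Pos 4: 'n' vs 'l' !=
  Pos 5: 'd' vs 'e' !=
Hamming distance = 6


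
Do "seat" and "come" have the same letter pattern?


Pattern of "seat": [0, 1, 2, 3]
Pattern of "come": [0, 1, 2, 3]
Patterns match
Same pattern = Yes


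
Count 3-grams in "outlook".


Word: "outlook" (length 7)
Number of 3-grams = length - 3 + 1 = 7 - 3 + 1
= 5


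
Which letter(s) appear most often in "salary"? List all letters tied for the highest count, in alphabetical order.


Word: "salary"
Letter counts:
  'a': 2
  'l': 1
  'r': 1
  's': 1
  'y': 1
Maximum count = 2
Most frequent = 'a' (2 times each)


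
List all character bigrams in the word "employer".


Word: "employer" (length 8)
Number of bigrams = 8 - 2 + 1 = 7
  Position 0: "em"
  Position 1: "mp"
  Position 2: "pl"
  Position 3: "lo"
  Position 4: "oy"
  Position 5: "ye"
  Position 6: "er"
Bigrams = "em", "mp", "pl", "lo", "oy", "ye", "er"


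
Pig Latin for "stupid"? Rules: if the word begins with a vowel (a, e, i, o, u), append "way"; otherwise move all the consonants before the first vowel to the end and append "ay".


Word: "stupid"
Starts with consonant(s) → move to end, add 'ay'
Consonant cluster: "st"
Pig Latin = "upidstay"


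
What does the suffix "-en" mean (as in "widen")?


Suffix: -en
Example: widen = wide + -en, with a spelling change
Meaning = to make / become


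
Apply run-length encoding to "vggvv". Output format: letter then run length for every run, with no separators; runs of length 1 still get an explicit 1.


String: "vggvv"
Scanning for consecutive runs:
  'v' x 1
  'g' x 2
  'v' x 2
RLE = "v1g2v2"


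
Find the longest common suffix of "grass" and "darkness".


Word 1: "grass"
Word 2: "darkness"
Comparing from end:
  Pos -1: 's' == 's'
  Pos -2: 's' == 's'
  Pos -3: 'a' != 'e' (stop)
LCS = "ss" (length 2)


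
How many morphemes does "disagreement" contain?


Word: "disagreement"
Morphemes: dis- + agree + -ment
Each morpheme carries meaning
= 3 morphemes


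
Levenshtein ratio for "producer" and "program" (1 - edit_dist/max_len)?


Word 1: "producer" (length 8)
Word 2: "program" (length 7)
One optimal edit sequence:
  1. keep 'p'
  2. keep 'r'
  3. keep 'o'
  4. delete 'd'  (+1)
  5. substitute 'u' -> 'g'  (+1)
  6. substitute 'c' -> 'r'  (+1)
  7. substitute 'e' -> 'a'  (+1)
  8. substitute 'r' -> 'm'  (+1)
Edit distance = 5
Max length = max(8, 7) = 8
Similarity = 1 - 5/8
= 0.3750


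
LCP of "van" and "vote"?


Word 1: "van"
Word 2: "vote"
Comparing from start:
  Pos 0: 'v' == 'v'
  Pos 1: 'a' != 'o' (stop)
LCP = "v" (length 1)


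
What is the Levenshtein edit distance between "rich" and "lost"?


Word 1: "rich" (length 4)
Word 2: "lost" (length 4)
One optimal edit sequence (insert/delete/substitute each cost 1):
  1. substitute 'r' -> 'l'  (+1)
  2. substitute 'i' -> 'o'  (+1)
  3. substitute 'c' -> 's'  (+1)
  4. substitute 'h' -> 't'  (+1)
Total edit operations: 4
Edit distance = 4


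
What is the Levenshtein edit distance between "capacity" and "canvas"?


Word 1: "capacity" (length 8)
Word 2: "canvas" (length 6)
One optimal edit sequence (insert/delete/substitute each cost 1):
  1. keep 'c'
  2. delete 'a'  (+1)
  3. delete 'p'  (+1)
  4. keep 'a'
  5. substitute 'c' -> 'n'  (+1)
  6. substitute 'i' -> 'v'  (+1)
  7. substitute 't' -> 'a'  (+1)
  8. substitute 'y' -> 's'  (+1)
Total edit operations: 6
Edit distance = 6


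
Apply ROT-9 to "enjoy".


Word: "enjoy"
Shift: 9
Each letter → (letter + shift) mod 26:
  'e' (4) + 9 = 13 → 'n'
  'n' (13) + 9 = 22 → 'w'
  'j' (9) + 9 = 18 → 's'
  'o' (14) + 9 = 23 → 'x'
  'y' (24) + 9 = 7 → 'h'
Result = "nwsxh"


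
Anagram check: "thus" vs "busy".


Word 1: "thus" → sorted: hstu
Word 2: "busy" → sorted: bsuy
Same letters? hstu != bsuy
Anagram = No


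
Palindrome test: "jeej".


Word: "jeej"
Reversed: "jeej"
Forward == Backward? jeej == jeej
Palindrome = Yes


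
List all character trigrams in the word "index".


Word: "index" (length 5)
Number of trigrams = 5 - 3 + 1 = 3
  Position 0: "ind"
  Position 1: "nde"
  Position 2: "dex"
Trigrams = "ind", "nde", "dex"


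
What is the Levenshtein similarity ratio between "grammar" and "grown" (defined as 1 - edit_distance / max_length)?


Word 1: "grammar" (length 7)
Word 2: "grown" (length 5)
One optimal edit sequence:
  1. keep 'g'
  2. keep 'r'
  3. delete 'a'  (+1)
  4. delete 'm'  (+1)
  5. substitute 'm' -> 'o'  (+1)
  6. substitute 'a' -> 'w'  (+1)
  7. substitute 'r' -> 'n'  (+1)
Edit distance = 5
Max length = max(7, 5) = 7
Similarity = 1 - 5/7
= 0.2857


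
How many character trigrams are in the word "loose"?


Word: "loose" (length 5)
Number of 3-grams = length - 3 + 1 = 5 - 3 + 1
= 3


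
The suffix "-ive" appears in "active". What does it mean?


Suffix: -ive
Example: active (act + -ive)
Meaning = tending to


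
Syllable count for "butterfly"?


Word: "butterfly"
Syllable breakdown: but-ter-fly
Counting: 3 parts
= 3 syllables


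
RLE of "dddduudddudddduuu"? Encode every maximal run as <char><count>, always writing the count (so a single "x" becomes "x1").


String: "dddduudddudddduuu"
Scanning for consecutive runs:
  'd' x 4
  'u' x 2
  'd' x 3
  'u' x 1
  'd' x 4
  'u' x 3
RLE = "d4u2d3u1d4u3"


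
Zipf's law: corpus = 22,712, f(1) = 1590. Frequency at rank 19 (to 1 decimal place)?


Zipf's law: f(r) = f(1) / r
f(1) = 1590
f(19) = 1590 / 19
= 83.7 occurrences


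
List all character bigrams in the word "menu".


Word: "menu" (length 4)
Number of bigrams = 4 - 2 + 1 = 3
  Position 0: "me"
  Position 1: "en"
  Position 2: "nu"
Bigrams = "me", "en", "nu"


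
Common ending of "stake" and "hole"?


Word 1: "stake"
Word 2: "hole"
Comparing from end:
  Pos -1: 'e' == 'e'
  Pos -2: 'k' != 'l' (stop)
LCS = "e" (length 1)


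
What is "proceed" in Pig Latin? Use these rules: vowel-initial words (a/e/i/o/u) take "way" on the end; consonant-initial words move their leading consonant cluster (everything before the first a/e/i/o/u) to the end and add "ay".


Word: "proceed"
Starts with consonant(s) → move to end, add 'ay'
Consonant cluster: "pr"
Pig Latin = "oceedpray"


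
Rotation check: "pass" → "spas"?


Word: "pass", Candidate: "spas"
Method: check if candidate is substring of word+word
"passpass" contains "spas"? Yes
Is rotation = Yes


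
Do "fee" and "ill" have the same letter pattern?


Pattern of "fee": [0, 1, 1]
Pattern of "ill": [0, 1, 1]
Patterns match
Same pattern = Yes
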